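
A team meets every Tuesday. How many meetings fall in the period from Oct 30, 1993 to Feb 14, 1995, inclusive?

68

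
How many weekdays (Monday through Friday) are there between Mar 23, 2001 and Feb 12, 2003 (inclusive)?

494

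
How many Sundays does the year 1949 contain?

1949-01-01 is a Saturday.
That's 365 days from start to end, counting both.
365 = 7 × 52 + 1, so there are 52 full weeks plus 1 extra day.
Each full week contributes one Sunday: 52 so far.
The 1 extra day is Sat — none qualify.
Total: 52 + 0 = 52.

52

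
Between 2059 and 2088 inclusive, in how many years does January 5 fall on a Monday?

5

Day of week of January 5 in each year:
2059: Sun, 2060: Mon ✓, 2061: Wed, 2062: Thu, 2063: Fri, 2064: Sat, 2065: Mon ✓, 2066: Tue, 2067: Wed, 2068: Thu, 2069: Sat, 2070: Sun, 2071: Mon ✓, 2072: Tue, 2073: Thu, 2074: Fri, 2075: Sat, 2076: Sun, 2077: Tue, 2078: Wed, 2079: Thu, 2080: Fri, 2081: Sun, 2082: Mon ✓, 2083: Tue, 2084: Wed, 2085: Fri, 2086: Sat, 2087: Sun, 2088: Mon ✓
Mondays: 2060, 2065, 2071, 2082, 2088.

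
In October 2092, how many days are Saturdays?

4

2092-10-01 is a Wednesday.
That's 31 days from start to end, counting both.
31 = 7 × 4 + 3, so there are 4 full weeks plus 3 extra days.
Each full week contributes one Saturday: 4 so far.
The 3 extra days are Wed, Thu, Fri — none qualify.
Total: 4 + 0 = 4.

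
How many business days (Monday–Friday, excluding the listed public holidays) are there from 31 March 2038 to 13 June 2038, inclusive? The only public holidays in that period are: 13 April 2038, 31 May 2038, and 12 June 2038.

51 business days

31 March 2038 is a Wednesday.
That's 75 days from start to end, counting both.
75 = 7 × 10 + 5, so there are 10 full weeks plus 5 extra days.
Each full week contributes 5 weekdays (Mon–Fri): 10 × 5 = 50.
The 5 extra days are Wednesday, Thursday, Friday, Saturday, Sunday — 3 of them qualify.
Total: 50 + 3 = 53.
Holidays: 13 April 2038 (Tue); 31 May 2038 (Mon); 12 June 2038 (Sat).
2 of the 3 holidays fall on weekdays; the rest are weekends and were already excluded.
Business days: 53 − 2 = 51.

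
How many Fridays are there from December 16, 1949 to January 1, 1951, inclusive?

55 Fridays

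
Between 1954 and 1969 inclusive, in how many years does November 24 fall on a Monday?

Day of week of November 24 in each year:
1954: Wed, 1955: Thu, 1956: Sat, 1957: Sun, 1958: Mon ✓, 1959: Tue, 1960: Thu, 1961: Fri, 1962: Sat, 1963: Sun, 1964: Tue, 1965: Wed, 1966: Thu, 1967: Fri, 1968: Sun, 1969: Mon ✓
Mondays: 1958, 1969.

2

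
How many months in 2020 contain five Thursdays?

5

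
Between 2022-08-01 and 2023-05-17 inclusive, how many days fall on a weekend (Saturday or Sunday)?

2022-08-01 is a Monday.
The range spans 290 days (inclusive of both endpoints).
290 = 7 × 41 + 3, so there are 41 full weeks plus 3 extra days.
Each full week contributes 2 weekend days (Sat, Sun): 41 × 2 = 82.
The 3 extra days are Mon, Tue, Wed — none qualify.
Total: 82 + 0 = 82.

82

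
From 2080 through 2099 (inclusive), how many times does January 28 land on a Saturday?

Day of week of January 28 in each year:
2080: Sun, 2081: Tue, 2082: Wed, 2083: Thu, 2084: Fri, 2085: Sun, 2086: Mon, 2087: Tue, 2088: Wed, 2089: Fri, 2090: Sat ✓, 2091: Sun, 2092: Mon, 2093: Wed, 2094: Thu, 2095: Fri, 2096: Sat ✓, 2097: Mon, 2098: Tue, 2099: Wed
Saturdays: 2090, 2096.

2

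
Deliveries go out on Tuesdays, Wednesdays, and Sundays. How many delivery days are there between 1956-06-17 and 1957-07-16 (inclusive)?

1956-06-17 is a Sunday.
That's 395 days from start to end, counting both.
395 = 7 × 56 + 3, so there are 56 full weeks plus 3 extra days.
Each full week contributes 3 days from the set (Tue, Wed, Sun): 56 × 3 = 168.
The 3 extra days are Sunday, Monday, Tuesday — 2 of them qualify.
Total: 168 + 2 = 170.

170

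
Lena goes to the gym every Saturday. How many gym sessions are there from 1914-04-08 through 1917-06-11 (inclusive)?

1914-04-08 is a Wednesday.
The range spans 1161 days (inclusive of both endpoints).
1161 = 7 × 165 + 6, so there are 165 full weeks plus 6 extra days.
Each full week contributes one Saturday: 165 so far.
The 6 extra days are Wednesday, Thursday, Friday, Saturday, Sunday, Monday — 1 of them qualifies.
Total: 165 + 1 = 166.

166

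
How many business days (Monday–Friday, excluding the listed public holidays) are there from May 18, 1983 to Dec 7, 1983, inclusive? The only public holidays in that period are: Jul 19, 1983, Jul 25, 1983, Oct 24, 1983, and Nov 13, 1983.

May 18, 1983 is a Wednesday.
That's 204 days from start to end, counting both.
204 = 7 × 29 + 1, so there are 29 full weeks plus 1 extra day.
Each full week contributes 5 weekdays (Mon–Fri): 29 × 5 = 145.
The 1 extra day is Wednesday — 1 of them qualifies.
Total: 145 + 1 = 146.
Holidays: Jul 19, 1983 (Tue); Jul 25, 1983 (Mon); Oct 24, 1983 (Mon); Nov 13, 1983 (Sun).
3 of the 4 holidays fall on weekdays; the rest are weekends and were already excluded.
Business days: 146 − 3 = 143.

143 business days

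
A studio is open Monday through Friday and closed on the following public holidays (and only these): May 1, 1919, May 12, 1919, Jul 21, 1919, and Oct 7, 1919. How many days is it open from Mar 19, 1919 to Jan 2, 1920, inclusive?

204

Mar 19, 1919 is a Wednesday.
That's 290 days from start to end, counting both.
290 = 7 × 41 + 3, so there are 41 full weeks plus 3 extra days.
Each full week contributes 5 weekdays (Mon–Fri): 41 × 5 = 205.
The 3 extra days are Wednesday, Thursday, Friday — 3 of them qualify.
Total: 205 + 3 = 208.
Holidays: May 1, 1919 (Thu); May 12, 1919 (Mon); Jul 21, 1919 (Mon); Oct 7, 1919 (Tue).
All 4 holidays fall on weekdays, so subtract 4.
Business days: 208 − 4 = 204.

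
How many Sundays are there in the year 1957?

Jan 1, 1957 is a Tuesday.
That's 365 days from start to end, counting both.
365 = 7 × 52 + 1, so there are 52 full weeks plus 1 extra day.
Each full week contributes one Sunday: 52 so far.
The 1 extra day is Tuesday — none qualify.
Total: 52 + 0 = 52.

52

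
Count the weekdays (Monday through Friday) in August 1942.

21 weekdays

1942-08-01 is a Saturday.
From 1942-08-01 to 1942-08-31 is 31 days inclusive.
31 = 7 × 4 + 3, so there are 4 full weeks plus 3 extra days.
Each full week contributes 5 weekdays (Mon–Fri): 4 × 5 = 20.
The 3 extra days are Sat, Sun, Mon — 1 of them qualifies.
Total: 20 + 1 = 21.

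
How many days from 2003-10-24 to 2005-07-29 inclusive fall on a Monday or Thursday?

184

2003-10-24 is a Friday.
The range spans 645 days (inclusive of both endpoints).
645 = 7 × 92 + 1, so there are 92 full weeks plus 1 extra day.
Each full week contributes 2 days from the set (Mon, Thu): 92 × 2 = 184.
The 1 extra day is Friday — none qualify.
Total: 184 + 0 = 184.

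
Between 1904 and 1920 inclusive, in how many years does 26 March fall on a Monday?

Day of week of March 26 in each year:
1904: Sat, 1905: Sun, 1906: Mon ✓, 1907: Tue, 1908: Thu, 1909: Fri, 1910: Sat, 1911: Sun, 1912: Tue, 1913: Wed, 1914: Thu, 1915: Fri, 1916: Sun, 1917: Mon ✓, 1918: Tue, 1919: Wed, 1920: Fri
Mondays: 1906, 1917.

2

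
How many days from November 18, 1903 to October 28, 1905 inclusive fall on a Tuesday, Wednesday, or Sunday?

November 18, 1903 is a Wednesday.
From November 18, 1903 to October 28, 1905 is 711 days inclusive.
711 = 7 × 101 + 4, so there are 101 full weeks plus 4 extra days.
Each full week contributes 3 days from the set (Tue, Wed, Sun): 101 × 3 = 303.
The 4 extra days are Wednesday, Thursday, Friday, Saturday — 1 of them qualifies.
Total: 303 + 1 = 304.

304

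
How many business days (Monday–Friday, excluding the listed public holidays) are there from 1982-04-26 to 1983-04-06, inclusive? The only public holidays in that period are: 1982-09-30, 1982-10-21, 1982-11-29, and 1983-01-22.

245 business days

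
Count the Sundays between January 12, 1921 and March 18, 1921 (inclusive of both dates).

9 Sundays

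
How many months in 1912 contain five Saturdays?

4

A month has five Saturdays exactly when Saturday falls within its first (length − 28) days.
Jan: 31 days, starts Mon → 5 of Mon, Tue, Wed
Feb: 29 days, starts Thu → 5 of Thu
Mar: 31 days, starts Fri → 5 of Fri, Sat, Sun ✓
Apr: 30 days, starts Mon → 5 of Mon, Tue
May: 31 days, starts Wed → 5 of Wed, Thu, Fri
Jun: 30 days, starts Sat → 5 of Sat, Sun ✓
Jul: 31 days, starts Mon → 5 of Mon, Tue, Wed
Aug: 31 days, starts Thu → 5 of Thu, Fri, Sat ✓
Sep: 30 days, starts Sun → 5 of Sun, Mon
Oct: 31 days, starts Tue → 5 of Tue, Wed, Thu
Nov: 30 days, starts Fri → 5 of Fri, Sat ✓
Dec: 31 days, starts Sun → 5 of Sun, Mon, Tue
Months with five Saturdays: Mar, Jun, Aug, Nov.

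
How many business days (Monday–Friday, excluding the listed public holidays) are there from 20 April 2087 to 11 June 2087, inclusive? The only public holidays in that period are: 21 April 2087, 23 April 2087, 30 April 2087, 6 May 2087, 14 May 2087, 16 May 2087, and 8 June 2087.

20 April 2087 is a Sunday.
From 20 April 2087 to 11 June 2087 is 53 days inclusive.
53 = 7 × 7 + 4, so there are 7 full weeks plus 4 extra days.
Each full week contributes 5 weekdays (Mon–Fri): 7 × 5 = 35.
The 4 extra days are Sun, Mon, Tue, Wed — 3 of them qualify.
Total: 35 + 3 = 38.
Holidays: 21 April 2087 (Mon); 23 April 2087 (Wed); 30 April 2087 (Wed); 6 May 2087 (Tue); 14 May 2087 (Wed); 16 May 2087 (Fri); 8 June 2087 (Sun).
6 of the 7 holidays fall on weekdays; the rest are weekends and were already excluded.
Business days: 38 − 6 = 32.

32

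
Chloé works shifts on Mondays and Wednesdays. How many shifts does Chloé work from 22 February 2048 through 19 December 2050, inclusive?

295

22 February 2048 is a Saturday.
From 22 February 2048 to 19 December 2050 is 1032 days inclusive.
1032 = 7 × 147 + 3, so there are 147 full weeks plus 3 extra days.
Each full week contributes 2 days from the set (Mon, Wed): 147 × 2 = 294.
The 3 extra days are Saturday, Sunday, Monday — 1 of them qualifies.
Total: 294 + 1 = 295.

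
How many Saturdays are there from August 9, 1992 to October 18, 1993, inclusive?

62

August 9, 1992 is a Sunday.
That's 436 days from start to end, counting both.
436 = 7 × 62 + 2, so there are 62 full weeks plus 2 extra days.
Each full week contributes one Saturday: 62 so far.
The 2 extra days are Sun, Mon — none qualify.
Total: 62 + 0 = 62.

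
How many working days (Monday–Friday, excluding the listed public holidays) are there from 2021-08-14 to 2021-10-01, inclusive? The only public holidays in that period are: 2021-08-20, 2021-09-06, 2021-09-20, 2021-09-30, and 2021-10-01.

2021-08-14 is a Saturday.
From 2021-08-14 to 2021-10-01 is 49 days inclusive.
49 = 7 × 7, so the span is exactly 7 full weeks.
Each full week contributes 5 weekdays (Mon–Fri): 7 × 5 = 35.
Holidays: 2021-08-20 (Fri); 2021-09-06 (Mon); 2021-09-20 (Mon); 2021-09-30 (Thu); 2021-10-01 (Fri).
All 5 holidays fall on weekdays, so subtract 5.
Business days: 35 − 5 = 30.

30 working days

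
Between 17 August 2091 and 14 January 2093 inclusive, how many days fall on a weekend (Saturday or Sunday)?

17 August 2091 is a Friday.
That's 517 days from start to end, counting both.
517 = 7 × 73 + 6, so there are 73 full weeks plus 6 extra days.
Each full week contributes 2 weekend days (Sat, Sun): 73 × 2 = 146.
The 6 extra days are Friday, Saturday, Sunday, Monday, Tuesday, Wednesday — 2 of them qualify.
Total: 146 + 2 = 148.

148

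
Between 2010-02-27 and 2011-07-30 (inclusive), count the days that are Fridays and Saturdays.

149

2010-02-27 is a Saturday.
That's 519 days from start to end, counting both.
519 = 7 × 74 + 1, so there are 74 full weeks plus 1 extra day.
Each full week contributes 2 days from the set (Fri, Sat): 74 × 2 = 148.
The 1 extra day is Saturday — 1 of them qualifies.
Total: 148 + 1 = 149.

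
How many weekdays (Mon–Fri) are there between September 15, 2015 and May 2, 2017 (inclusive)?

426 weekdays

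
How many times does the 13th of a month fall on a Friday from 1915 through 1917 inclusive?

4

Friday-the-13ths by year:
1915: Aug
1916: Oct
1917: Apr, Jul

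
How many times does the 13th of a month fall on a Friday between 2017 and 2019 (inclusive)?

6

Friday-the-13ths by year:
2017: Jan, Oct
2018: Apr, Jul
2019: Sep, Dec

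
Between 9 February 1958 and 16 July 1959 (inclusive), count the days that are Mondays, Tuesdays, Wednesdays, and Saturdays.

299

9 February 1958 is a Sunday.
From 9 February 1958 to 16 July 1959 is 523 days inclusive.
523 = 7 × 74 + 5, so there are 74 full weeks plus 5 extra days.
Each full week contributes 4 days from the set (Mon, Tue, Wed, Sat): 74 × 4 = 296.
The 5 extra days are Sunday, Monday, Tuesday, Wednesday, Thursday — 3 of them qualify.
Total: 296 + 3 = 299.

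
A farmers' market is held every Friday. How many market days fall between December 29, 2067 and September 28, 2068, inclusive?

December 29, 2067 is a Thursday.
That's 275 days from start to end, counting both.
275 = 7 × 39 + 2, so there are 39 full weeks plus 2 extra days.
Each full week contributes one Friday: 39 so far.
The 2 extra days are Thu, Fri — 1 of them qualifies.
Total: 39 + 1 = 40.

40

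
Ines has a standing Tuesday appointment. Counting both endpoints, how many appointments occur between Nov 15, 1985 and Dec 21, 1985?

Nov 15, 1985 is a Friday.
The range spans 37 days (inclusive of both endpoints).
37 = 7 × 5 + 2, so there are 5 full weeks plus 2 extra days.
Each full week contributes one Tuesday: 5 so far.
The 2 extra days are Fri, Sat — none qualify.
Total: 5 + 0 = 5.

5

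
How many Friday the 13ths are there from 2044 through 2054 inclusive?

19

Friday-the-13ths by year:
2044: May
2045: Jan, Oct
2046: Apr, Jul
2047: Sep, Dec
2048: Mar, Nov
2049: Aug
2050: May
2051: Jan, Oct
2052: Sep, Dec
2053: Jun
2054: Feb, Mar, Nov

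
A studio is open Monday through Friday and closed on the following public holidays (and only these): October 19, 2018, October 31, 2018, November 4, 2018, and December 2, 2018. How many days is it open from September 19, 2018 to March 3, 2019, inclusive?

116

September 19, 2018 is a Wednesday.
That's 166 days from start to end, counting both.
166 = 7 × 23 + 5, so there are 23 full weeks plus 5 extra days.
Each full week contributes 5 weekdays (Mon–Fri): 23 × 5 = 115.
The 5 extra days are Wed, Thu, Fri, Sat, Sun — 3 of them qualify.
Total: 115 + 3 = 118.
Holidays: October 19, 2018 (Fri); October 31, 2018 (Wed); November 4, 2018 (Sun); December 2, 2018 (Sun).
2 of the 4 holidays fall on weekdays; the rest are weekends and were already excluded.
Business days: 118 − 2 = 116.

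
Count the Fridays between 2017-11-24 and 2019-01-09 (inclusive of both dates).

59

2017-11-24 is a Friday.
From 2017-11-24 to 2019-01-09 is 412 days inclusive.
412 = 7 × 58 + 6, so there are 58 full weeks plus 6 extra days.
Each full week contributes one Friday: 58 so far.
The 6 extra days are Friday, Saturday, Sunday, Monday, Tuesday, Wednesday — 1 of them qualifies.
Total: 58 + 1 = 59.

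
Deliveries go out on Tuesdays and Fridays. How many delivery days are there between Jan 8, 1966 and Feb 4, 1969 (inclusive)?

321

Jan 8, 1966 is a Saturday.
The range spans 1124 days (inclusive of both endpoints).
1124 = 7 × 160 + 4, so there are 160 full weeks plus 4 extra days.
Each full week contributes 2 days from the set (Tue, Fri): 160 × 2 = 320.
The 4 extra days are Saturday, Sunday, Monday, Tuesday — 1 of them qualifies.
Total: 320 + 1 = 321.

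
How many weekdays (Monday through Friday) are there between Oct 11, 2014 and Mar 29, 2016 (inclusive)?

382

Oct 11, 2014 is a Saturday.
That's 536 days from start to end, counting both.
536 = 7 × 76 + 4, so there are 76 full weeks plus 4 extra days.
Each full week contributes 5 weekdays (Mon–Fri): 76 × 5 = 380.
The 4 extra days are Sat, Sun, Mon, Tue — 2 of them qualify.
Total: 380 + 2 = 382.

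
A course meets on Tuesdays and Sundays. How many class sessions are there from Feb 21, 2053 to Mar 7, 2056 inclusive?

Feb 21, 2053 is a Friday.
The range spans 1111 days (inclusive of both endpoints).
1111 = 7 × 158 + 5, so there are 158 full weeks plus 5 extra days.
Each full week contributes 2 days from the set (Tue, Sun): 158 × 2 = 316.
The 5 extra days are Friday, Saturday, Sunday, Monday, Tuesday — 2 of them qualify.
Total: 316 + 2 = 318.

318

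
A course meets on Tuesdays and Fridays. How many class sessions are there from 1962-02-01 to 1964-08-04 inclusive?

262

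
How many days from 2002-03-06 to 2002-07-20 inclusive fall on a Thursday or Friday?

2002-03-06 is a Wednesday.
The range spans 137 days (inclusive of both endpoints).
137 = 7 × 19 + 4, so there are 19 full weeks plus 4 extra days.
Each full week contributes 2 days from the set (Thu, Fri): 19 × 2 = 38.
The 4 extra days are Wed, Thu, Fri, Sat — 2 of them qualify.
Total: 38 + 2 = 40.

40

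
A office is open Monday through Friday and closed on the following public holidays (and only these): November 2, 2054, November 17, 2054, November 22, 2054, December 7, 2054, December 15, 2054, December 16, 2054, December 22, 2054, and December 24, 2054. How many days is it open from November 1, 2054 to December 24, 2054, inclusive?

32

November 1, 2054 is a Sunday.
That's 54 days from start to end, counting both.
54 = 7 × 7 + 5, so there are 7 full weeks plus 5 extra days.
Each full week contributes 5 weekdays (Mon–Fri): 7 × 5 = 35.
The 5 extra days are Sunday, Monday, Tuesday, Wednesday, Thursday — 4 of them qualify.
Total: 35 + 4 = 39.
Holidays: November 2, 2054 (Mon); November 17, 2054 (Tue); November 22, 2054 (Sun); December 7, 2054 (Mon); December 15, 2054 (Tue); December 16, 2054 (Wed); December 22, 2054 (Tue); December 24, 2054 (Thu).
7 of the 8 holidays fall on weekdays; the rest are weekends and were already excluded.
Business days: 39 − 7 = 32.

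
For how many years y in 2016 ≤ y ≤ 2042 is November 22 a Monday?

4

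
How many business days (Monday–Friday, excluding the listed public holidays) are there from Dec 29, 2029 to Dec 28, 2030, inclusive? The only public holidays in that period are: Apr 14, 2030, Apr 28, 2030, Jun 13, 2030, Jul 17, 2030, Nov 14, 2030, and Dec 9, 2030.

Dec 29, 2029 is a Saturday.
The range spans 365 days (inclusive of both endpoints).
365 = 7 × 52 + 1, so there are 52 full weeks plus 1 extra day.
Each full week contributes 5 weekdays (Mon–Fri): 52 × 5 = 260.
The 1 extra day is Sat — none qualify.
Total: 260 + 0 = 260.
Holidays: Apr 14, 2030 (Sun); Apr 28, 2030 (Sun); Jun 13, 2030 (Thu); Jul 17, 2030 (Wed); Nov 14, 2030 (Thu); Dec 9, 2030 (Mon).
4 of the 6 holidays fall on weekdays; the rest are weekends and were already excluded.
Business days: 260 − 4 = 256.

256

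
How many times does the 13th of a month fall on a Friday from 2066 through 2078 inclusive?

22

Friday-the-13ths by year:
2066: Aug
2067: May
2068: Jan, Apr, Jul
2069: Sep, Dec
2070: Jun
2071: Feb, Mar, Nov
2072: May
2073: Jan, Oct
2074: Apr, Jul
2075: Sep, Dec
2076: Mar, Nov
2077: Aug
2078: May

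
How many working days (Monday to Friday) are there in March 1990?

March 1, 1990 is a Thursday.
The range spans 31 days (inclusive of both endpoints).
31 = 7 × 4 + 3, so there are 4 full weeks plus 3 extra days.
Each full week contributes 5 weekdays (Mon–Fri): 4 × 5 = 20.
The 3 extra days are Thursday, Friday, Saturday — 2 of them qualify.
Total: 20 + 2 = 22.

22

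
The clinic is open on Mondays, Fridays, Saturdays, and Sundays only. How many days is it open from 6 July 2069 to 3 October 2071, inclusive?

469

6 July 2069 is a Saturday.
The range spans 820 days (inclusive of both endpoints).
820 = 7 × 117 + 1, so there are 117 full weeks plus 1 extra day.
Each full week contributes 4 days from the set (Mon, Fri, Sat, Sun): 117 × 4 = 468.
The 1 extra day is Saturday — 1 of them qualifies.
Total: 468 + 1 = 469.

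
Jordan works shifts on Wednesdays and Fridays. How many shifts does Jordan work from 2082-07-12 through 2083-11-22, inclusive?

142

2082-07-12 is a Sunday.
That's 499 days from start to end, counting both.
499 = 7 × 71 + 2, so there are 71 full weeks plus 2 extra days.
Each full week contributes 2 days from the set (Wed, Fri): 71 × 2 = 142.
The 2 extra days are Sunday, Monday — none qualify.
Total: 142 + 0 = 142.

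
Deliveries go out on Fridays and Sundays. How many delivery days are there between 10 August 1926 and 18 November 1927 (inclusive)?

133

10 August 1926 is a Tuesday.
That's 466 days from start to end, counting both.
466 = 7 × 66 + 4, so there are 66 full weeks plus 4 extra days.
Each full week contributes 2 days from the set (Fri, Sun): 66 × 2 = 132.
The 4 extra days are Tue, Wed, Thu, Fri — 1 of them qualifies.
Total: 132 + 1 = 133.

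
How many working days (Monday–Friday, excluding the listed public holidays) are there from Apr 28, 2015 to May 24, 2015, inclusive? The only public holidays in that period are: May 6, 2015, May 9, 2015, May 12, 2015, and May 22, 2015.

Apr 28, 2015 is a Tuesday.
From Apr 28, 2015 to May 24, 2015 is 27 days inclusive.
27 = 7 × 3 + 6, so there are 3 full weeks plus 6 extra days.
Each full week contributes 5 weekdays (Mon–Fri): 3 × 5 = 15.
The 6 extra days are Tue, Wed, Thu, Fri, Sat, Sun — 4 of them qualify.
Total: 15 + 4 = 19.
Holidays: May 6, 2015 (Wed); May 9, 2015 (Sat); May 12, 2015 (Tue); May 22, 2015 (Fri).
3 of the 4 holidays fall on weekdays; the rest are weekends and were already excluded.
Business days: 19 − 3 = 16.

16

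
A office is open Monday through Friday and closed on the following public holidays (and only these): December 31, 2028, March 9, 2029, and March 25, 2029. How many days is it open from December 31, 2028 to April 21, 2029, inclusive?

December 31, 2028 is a Sunday.
That's 112 days from start to end, counting both.
112 = 7 × 16, so the span is exactly 16 full weeks.
Each full week contributes 5 weekdays (Mon–Fri): 16 × 5 = 80.
Total: 80.
Holidays: December 31, 2028 (Sun); March 9, 2029 (Fri); March 25, 2029 (Sun).
1 of the 3 holidays fall on weekdays; the rest are weekends and were already excluded.
Business days: 80 − 1 = 79.

79 working days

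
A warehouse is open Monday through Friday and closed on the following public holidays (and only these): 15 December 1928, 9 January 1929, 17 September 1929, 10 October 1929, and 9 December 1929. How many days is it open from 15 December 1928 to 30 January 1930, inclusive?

290 working days

15 December 1928 is a Saturday.
From 15 December 1928 to 30 January 1930 is 412 days inclusive.
412 = 7 × 58 + 6, so there are 58 full weeks plus 6 extra days.
Each full week contributes 5 weekdays (Mon–Fri): 58 × 5 = 290.
The 6 extra days are Saturday, Sunday, Monday, Tuesday, Wednesday, Thursday — 4 of them qualify.
Total: 290 + 4 = 294.
Holidays: 15 December 1928 (Sat); 9 January 1929 (Wed); 17 September 1929 (Tue); 10 October 1929 (Thu); 9 December 1929 (Mon).
4 of the 5 holidays fall on weekdays; the rest are weekends and were already excluded.
Business days: 294 − 4 = 290.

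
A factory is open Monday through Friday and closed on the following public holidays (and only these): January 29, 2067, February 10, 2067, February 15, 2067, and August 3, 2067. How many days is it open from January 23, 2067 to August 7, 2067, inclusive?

January 23, 2067 is a Sunday.
That's 197 days from start to end, counting both.
197 = 7 × 28 + 1, so there are 28 full weeks plus 1 extra day.
Each full week contributes 5 weekdays (Mon–Fri): 28 × 5 = 140.
The 1 extra day is Sunday — none qualify.
Total: 140 + 0 = 140.
Holidays: January 29, 2067 (Sat); February 10, 2067 (Thu); February 15, 2067 (Tue); August 3, 2067 (Wed).
3 of the 4 holidays fall on weekdays; the rest are weekends and were already excluded.
Business days: 140 − 3 = 137.

137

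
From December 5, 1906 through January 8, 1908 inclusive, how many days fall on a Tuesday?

57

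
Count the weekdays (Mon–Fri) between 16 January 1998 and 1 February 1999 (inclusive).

16 January 1998 is a Friday.
The range spans 382 days (inclusive of both endpoints).
382 = 7 × 54 + 4, so there are 54 full weeks plus 4 extra days.
Each full week contributes 5 weekdays (Mon–Fri): 54 × 5 = 270.
The 4 extra days are Friday, Saturday, Sunday, Monday — 2 of them qualify.
Total: 270 + 2 = 272.

272 weekdays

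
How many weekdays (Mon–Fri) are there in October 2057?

23 weekdays

1 October 2057 is a Monday.
The range spans 31 days (inclusive of both endpoints).
31 = 7 × 4 + 3, so there are 4 full weeks plus 3 extra days.
Each full week contributes 5 weekdays (Mon–Fri): 4 × 5 = 20.
The 3 extra days are Mon, Tue, Wed — 3 of them qualify.
Total: 20 + 3 = 23.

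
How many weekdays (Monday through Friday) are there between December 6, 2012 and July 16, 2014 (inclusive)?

420

December 6, 2012 is a Thursday.
That's 588 days from start to end, counting both.
588 = 7 × 84, so the span is exactly 84 full weeks.
Each full week contributes 5 weekdays (Mon–Fri): 84 × 5 = 420.
Total: 420.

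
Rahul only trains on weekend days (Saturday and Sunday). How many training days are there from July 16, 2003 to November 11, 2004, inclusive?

July 16, 2003 is a Wednesday.
That's 485 days from start to end, counting both.
485 = 7 × 69 + 2, so there are 69 full weeks plus 2 extra days.
Each full week contributes 2 weekend days (Sat, Sun): 69 × 2 = 138.
The 2 extra days are Wednesday, Thursday — none qualify.
Total: 138 + 0 = 138.

138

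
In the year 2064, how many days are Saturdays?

Jan 1, 2064 is a Tuesday.
That's 366 days from start to end, counting both.
366 = 7 × 52 + 2, so there are 52 full weeks plus 2 extra days.
Each full week contributes one Saturday: 52 so far.
The 2 extra days are Tue, Wed — none qualify.
Total: 52 + 0 = 52.

52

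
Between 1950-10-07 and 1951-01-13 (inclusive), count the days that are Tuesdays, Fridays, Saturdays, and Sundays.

1950-10-07 is a Saturday.
From 1950-10-07 to 1951-01-13 is 99 days inclusive.
99 = 7 × 14 + 1, so there are 14 full weeks plus 1 extra day.
Each full week contributes 4 days from the set (Tue, Fri, Sat, Sun): 14 × 4 = 56.
The 1 extra day is Saturday — 1 of them qualifies.
Total: 56 + 1 = 57.

57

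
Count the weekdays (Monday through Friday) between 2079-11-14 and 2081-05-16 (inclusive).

394 weekdays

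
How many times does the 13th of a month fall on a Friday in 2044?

The 13th falls on a Friday when the month's 13th has weekday Fri.
Jan 13 is Wed; Feb 13 is Sat; Mar 13 is Sun; Apr 13 is Wed; May 13 is Fri ✓; Jun 13 is Mon; Jul 13 is Wed; Aug 13 is Sat; Sep 13 is Tue; Oct 13 is Thu; Nov 13 is Sun; Dec 13 is Tue.
Friday the 13ths: May.

1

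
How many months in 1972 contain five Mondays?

A month has five Mondays exactly when Monday falls within its first (length − 28) days.
Jan: 31 days, starts Sat → 5 of Sat, Sun, Mon ✓
Feb: 29 days, starts Tue → 5 of Tue
Mar: 31 days, starts Wed → 5 of Wed, Thu, Fri
Apr: 30 days, starts Sat → 5 of Sat, Sun
May: 31 days, starts Mon → 5 of Mon, Tue, Wed ✓
Jun: 30 days, starts Thu → 5 of Thu, Fri
Jul: 31 days, starts Sat → 5 of Sat, Sun, Mon ✓
Aug: 31 days, starts Tue → 5 of Tue, Wed, Thu
Sep: 30 days, starts Fri → 5 of Fri, Sat
Oct: 31 days, starts Sun → 5 of Sun, Mon, Tue ✓
Nov: 30 days, starts Wed → 5 of Wed, Thu
Dec: 31 days, starts Fri → 5 of Fri, Sat, Sun
Months with five Mondays: Jan, May, Jul, Oct.

4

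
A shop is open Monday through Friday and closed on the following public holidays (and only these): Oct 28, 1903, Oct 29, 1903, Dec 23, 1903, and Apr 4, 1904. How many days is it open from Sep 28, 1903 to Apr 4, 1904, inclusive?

132

Sep 28, 1903 is a Monday.
From Sep 28, 1903 to Apr 4, 1904 is 190 days inclusive.
190 = 7 × 27 + 1, so there are 27 full weeks plus 1 extra day.
Each full week contributes 5 weekdays (Mon–Fri): 27 × 5 = 135.
The 1 extra day is Mon — 1 of them qualifies.
Total: 135 + 1 = 136.
Holidays: Oct 28, 1903 (Wed); Oct 29, 1903 (Thu); Dec 23, 1903 (Wed); Apr 4, 1904 (Mon).
All 4 holidays fall on weekdays, so subtract 4.
Business days: 136 − 4 = 132.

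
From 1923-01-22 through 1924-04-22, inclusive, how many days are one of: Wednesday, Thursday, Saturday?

1923-01-22 is a Monday.
That's 457 days from start to end, counting both.
457 = 7 × 65 + 2, so there are 65 full weeks plus 2 extra days.
Each full week contributes 3 days from the set (Wed, Thu, Sat): 65 × 3 = 195.
The 2 extra days are Monday, Tuesday — none qualify.
Total: 195 + 0 = 195.

195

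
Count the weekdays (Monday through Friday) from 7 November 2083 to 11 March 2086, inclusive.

611 weekdays

7 November 2083 is a Sunday.
From 7 November 2083 to 11 March 2086 is 856 days inclusive.
856 = 7 × 122 + 2, so there are 122 full weeks plus 2 extra days.
Each full week contributes 5 weekdays (Mon–Fri): 122 × 5 = 610.
The 2 extra days are Sunday, Monday — 1 of them qualifies.
Total: 610 + 1 = 611.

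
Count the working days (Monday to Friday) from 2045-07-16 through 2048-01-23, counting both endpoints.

659

2045-07-16 is a Sunday.
That's 922 days from start to end, counting both.
922 = 7 × 131 + 5, so there are 131 full weeks plus 5 extra days.
Each full week contributes 5 weekdays (Mon–Fri): 131 × 5 = 655.
The 5 extra days are Sunday, Monday, Tuesday, Wednesday, Thursday — 4 of them qualify.
Total: 655 + 4 = 659.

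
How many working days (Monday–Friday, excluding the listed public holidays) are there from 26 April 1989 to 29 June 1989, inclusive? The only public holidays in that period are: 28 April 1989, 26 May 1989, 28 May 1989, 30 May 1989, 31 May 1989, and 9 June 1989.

42 working days

26 April 1989 is a Wednesday.
That's 65 days from start to end, counting both.
65 = 7 × 9 + 2, so there are 9 full weeks plus 2 extra days.
Each full week contributes 5 weekdays (Mon–Fri): 9 × 5 = 45.
The 2 extra days are Wednesday, Thursday — 2 of them qualify.
Total: 45 + 2 = 47.
Holidays: 28 April 1989 (Fri); 26 May 1989 (Fri); 28 May 1989 (Sun); 30 May 1989 (Tue); 31 May 1989 (Wed); 9 June 1989 (Fri).
5 of the 6 holidays fall on weekdays; the rest are weekends and were already excluded.
Business days: 47 − 5 = 42.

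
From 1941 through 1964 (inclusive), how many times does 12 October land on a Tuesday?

3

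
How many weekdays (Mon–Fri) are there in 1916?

260 weekdays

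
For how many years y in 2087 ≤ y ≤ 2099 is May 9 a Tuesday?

Day of week of May 9 in each year:
2087: Fri, 2088: Sun, 2089: Mon, 2090: Tue ✓, 2091: Wed, 2092: Fri, 2093: Sat, 2094: Sun, 2095: Mon, 2096: Wed, 2097: Thu, 2098: Fri, 2099: Sat
Tuesdays: 2090.

1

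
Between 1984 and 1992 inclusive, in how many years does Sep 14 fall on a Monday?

Day of week of September 14 in each year:
1984: Fri, 1985: Sat, 1986: Sun, 1987: Mon ✓, 1988: Wed, 1989: Thu, 1990: Fri, 1991: Sat, 1992: Mon ✓
Mondays: 1987, 1992.

2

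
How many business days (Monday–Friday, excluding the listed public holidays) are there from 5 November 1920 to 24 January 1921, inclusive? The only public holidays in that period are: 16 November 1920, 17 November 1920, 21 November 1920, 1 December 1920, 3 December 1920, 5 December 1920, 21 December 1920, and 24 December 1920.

51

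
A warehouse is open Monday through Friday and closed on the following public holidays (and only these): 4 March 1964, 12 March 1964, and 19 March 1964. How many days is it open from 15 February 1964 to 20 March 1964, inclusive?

15 February 1964 is a Saturday.
That's 35 days from start to end, counting both.
35 = 7 × 5, so the span is exactly 5 full weeks.
Each full week contributes 5 weekdays (Mon–Fri): 5 × 5 = 25.
Total: 25.
Holidays: 4 March 1964 (Wed); 12 March 1964 (Thu); 19 March 1964 (Thu).
All 3 holidays fall on weekdays, so subtract 3.
Business days: 25 − 3 = 22.

22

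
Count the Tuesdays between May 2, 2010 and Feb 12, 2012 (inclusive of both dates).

May 2, 2010 is a Sunday.
The range spans 652 days (inclusive of both endpoints).
652 = 7 × 93 + 1, so there are 93 full weeks plus 1 extra day.
Each full week contributes one Tuesday: 93 so far.
The 1 extra day is Sun — none qualify.
Total: 93 + 0 = 93.

93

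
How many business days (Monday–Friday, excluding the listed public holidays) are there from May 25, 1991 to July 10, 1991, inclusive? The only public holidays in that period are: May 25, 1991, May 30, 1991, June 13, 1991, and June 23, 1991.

31 business days

May 25, 1991 is a Saturday.
From May 25, 1991 to July 10, 1991 is 47 days inclusive.
47 = 7 × 6 + 5, so there are 6 full weeks plus 5 extra days.
Each full week contributes 5 weekdays (Mon–Fri): 6 × 5 = 30.
The 5 extra days are Sat, Sun, Mon, Tue, Wed — 3 of them qualify.
Total: 30 + 3 = 33.
Holidays: May 25, 1991 (Sat); May 30, 1991 (Thu); June 13, 1991 (Thu); June 23, 1991 (Sun).
2 of the 4 holidays fall on weekdays; the rest are weekends and were already excluded.
Business days: 33 − 2 = 31.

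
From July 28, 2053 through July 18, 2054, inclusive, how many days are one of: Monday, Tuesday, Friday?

July 28, 2053 is a Monday.
From July 28, 2053 to July 18, 2054 is 356 days inclusive.
356 = 7 × 50 + 6, so there are 50 full weeks plus 6 extra days.
Each full week contributes 3 days from the set (Mon, Tue, Fri): 50 × 3 = 150.
The 6 extra days are Mon, Tue, Wed, Thu, Fri, Sat — 3 of them qualify.
Total: 150 + 3 = 153.

153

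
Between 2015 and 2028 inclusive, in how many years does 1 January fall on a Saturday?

Day of week of January 1 in each year:
2015: Thu, 2016: Fri, 2017: Sun, 2018: Mon, 2019: Tue, 2020: Wed, 2021: Fri, 2022: Sat ✓, 2023: Sun, 2024: Mon, 2025: Wed, 2026: Thu, 2027: Fri, 2028: Sat ✓
Saturdays: 2022, 2028.

2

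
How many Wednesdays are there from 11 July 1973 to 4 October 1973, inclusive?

13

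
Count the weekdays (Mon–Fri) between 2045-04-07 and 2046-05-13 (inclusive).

286

2045-04-07 is a Friday.
That's 402 days from start to end, counting both.
402 = 7 × 57 + 3, so there are 57 full weeks plus 3 extra days.
Each full week contributes 5 weekdays (Mon–Fri): 57 × 5 = 285.
The 3 extra days are Fri, Sat, Sun — 1 of them qualifies.
Total: 285 + 1 = 286.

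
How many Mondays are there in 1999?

January 1, 1999 is a Friday.
That's 365 days from start to end, counting both.
365 = 7 × 52 + 1, so there are 52 full weeks plus 1 extra day.
Each full week contributes one Monday: 52 so far.
The 1 extra day is Friday — none qualify.
Total: 52 + 0 = 52.

52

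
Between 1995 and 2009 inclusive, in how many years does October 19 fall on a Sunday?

Day of week of October 19 in each year:
1995: Thu, 1996: Sat, 1997: Sun ✓, 1998: Mon, 1999: Tue, 2000: Thu, 2001: Fri, 2002: Sat, 2003: Sun ✓, 2004: Tue, 2005: Wed, 2006: Thu, 2007: Fri, 2008: Sun ✓, 2009: Mon
Sundays: 1997, 2003, 2008.

3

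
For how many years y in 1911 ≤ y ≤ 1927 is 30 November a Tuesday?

3

Day of week of November 30 in each year:
1911: Thu, 1912: Sat, 1913: Sun, 1914: Mon, 1915: Tue ✓, 1916: Thu, 1917: Fri, 1918: Sat, 1919: Sun, 1920: Tue ✓, 1921: Wed, 1922: Thu, 1923: Fri, 1924: Sun, 1925: Mon, 1926: Tue ✓, 1927: Wed
Tuesdays: 1915, 1920, 1926.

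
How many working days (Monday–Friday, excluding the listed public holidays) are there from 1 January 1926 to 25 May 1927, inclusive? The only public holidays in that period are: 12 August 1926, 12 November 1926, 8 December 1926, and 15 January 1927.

361

1 January 1926 is a Friday.
That's 510 days from start to end, counting both.
510 = 7 × 72 + 6, so there are 72 full weeks plus 6 extra days.
Each full week contributes 5 weekdays (Mon–Fri): 72 × 5 = 360.
The 6 extra days are Fri, Sat, Sun, Mon, Tue, Wed — 4 of them qualify.
Total: 360 + 4 = 364.
Holidays: 12 August 1926 (Thu); 12 November 1926 (Fri); 8 December 1926 (Wed); 15 January 1927 (Sat).
3 of the 4 holidays fall on weekdays; the rest are weekends and were already excluded.
Business days: 364 − 3 = 361.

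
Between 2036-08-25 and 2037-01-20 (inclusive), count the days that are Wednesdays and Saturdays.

2036-08-25 is a Monday.
From 2036-08-25 to 2037-01-20 is 149 days inclusive.
149 = 7 × 21 + 2, so there are 21 full weeks plus 2 extra days.
Each full week contributes 2 days from the set (Wed, Sat): 21 × 2 = 42.
The 2 extra days are Mon, Tue — none qualify.
Total: 42 + 0 = 42.

42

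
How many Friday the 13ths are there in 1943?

The 13th falls on a Friday when the month's 13th has weekday Fri.
Jan 13 is Wed; Feb 13 is Sat; Mar 13 is Sat; Apr 13 is Tue; May 13 is Thu; Jun 13 is Sun; Jul 13 is Tue; Aug 13 is Fri ✓; Sep 13 is Mon; Oct 13 is Wed; Nov 13 is Sat; Dec 13 is Mon.
Friday the 13ths: Aug.

1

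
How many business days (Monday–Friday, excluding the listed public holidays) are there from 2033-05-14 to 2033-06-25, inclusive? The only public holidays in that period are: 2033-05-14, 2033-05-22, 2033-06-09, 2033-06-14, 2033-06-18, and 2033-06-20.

2033-05-14 is a Saturday.
That's 43 days from start to end, counting both.
43 = 7 × 6 + 1, so there are 6 full weeks plus 1 extra day.
Each full week contributes 5 weekdays (Mon–Fri): 6 × 5 = 30.
The 1 extra day is Sat — none qualify.
Total: 30 + 0 = 30.
Holidays: 2033-05-14 (Sat); 2033-05-22 (Sun); 2033-06-09 (Thu); 2033-06-14 (Tue); 2033-06-18 (Sat); 2033-06-20 (Mon).
3 of the 6 holidays fall on weekdays; the rest are weekends and were already excluded.
Business days: 30 − 3 = 27.

27 business days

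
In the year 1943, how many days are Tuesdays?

52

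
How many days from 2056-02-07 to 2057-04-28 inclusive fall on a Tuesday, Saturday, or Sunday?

2056-02-07 is a Monday.
From 2056-02-07 to 2057-04-28 is 447 days inclusive.
447 = 7 × 63 + 6, so there are 63 full weeks plus 6 extra days.
Each full week contributes 3 days from the set (Tue, Sat, Sun): 63 × 3 = 189.
The 6 extra days are Monday, Tuesday, Wednesday, Thursday, Friday, Saturday — 2 of them qualify.
Total: 189 + 2 = 191.

191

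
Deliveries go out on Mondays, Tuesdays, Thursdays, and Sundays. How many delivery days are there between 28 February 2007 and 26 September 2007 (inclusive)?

120

28 February 2007 is a Wednesday.
That's 211 days from start to end, counting both.
211 = 7 × 30 + 1, so there are 30 full weeks plus 1 extra day.
Each full week contributes 4 days from the set (Mon, Tue, Thu, Sun): 30 × 4 = 120.
The 1 extra day is Wednesday — none qualify.
Total: 120 + 0 = 120.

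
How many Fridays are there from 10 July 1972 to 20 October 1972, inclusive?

15

10 July 1972 is a Monday.
From 10 July 1972 to 20 October 1972 is 103 days inclusive.
103 = 7 × 14 + 5, so there are 14 full weeks plus 5 extra days.
Each full week contributes one Friday: 14 so far.
The 5 extra days are Mon, Tue, Wed, Thu, Fri — 1 of them qualifies.
Total: 14 + 1 = 15.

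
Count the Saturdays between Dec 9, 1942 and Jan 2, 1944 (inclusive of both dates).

56 Saturdays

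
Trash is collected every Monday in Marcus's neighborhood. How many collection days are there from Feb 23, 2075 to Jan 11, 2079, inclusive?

203

Feb 23, 2075 is a Saturday.
From Feb 23, 2075 to Jan 11, 2079 is 1419 days inclusive.
1419 = 7 × 202 + 5, so there are 202 full weeks plus 5 extra days.
Each full week contributes one Monday: 202 so far.
The 5 extra days are Sat, Sun, Mon, Tue, Wed — 1 of them qualifies.
Total: 202 + 1 = 203.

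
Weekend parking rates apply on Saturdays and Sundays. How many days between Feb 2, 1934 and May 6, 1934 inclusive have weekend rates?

28

Feb 2, 1934 is a Friday.
From Feb 2, 1934 to May 6, 1934 is 94 days inclusive.
94 = 7 × 13 + 3, so there are 13 full weeks plus 3 extra days.
Each full week contributes 2 weekend days (Sat, Sun): 13 × 2 = 26.
The 3 extra days are Friday, Saturday, Sunday — 2 of them qualify.
Total: 26 + 2 = 28.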